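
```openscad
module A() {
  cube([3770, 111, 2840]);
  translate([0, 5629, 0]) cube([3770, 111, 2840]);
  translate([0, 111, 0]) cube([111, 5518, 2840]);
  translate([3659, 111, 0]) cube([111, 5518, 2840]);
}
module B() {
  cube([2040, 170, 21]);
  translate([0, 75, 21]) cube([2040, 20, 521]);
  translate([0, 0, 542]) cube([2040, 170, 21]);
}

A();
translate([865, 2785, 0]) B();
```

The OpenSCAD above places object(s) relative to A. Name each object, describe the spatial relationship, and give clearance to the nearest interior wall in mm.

A is a house frame. B is an I-beam. The I-beam sits inside the house frame, centred. The clearance to the nearest interior wall is 754 mm.

Clearances: x = 754, y = 2674; minimum 754 mm.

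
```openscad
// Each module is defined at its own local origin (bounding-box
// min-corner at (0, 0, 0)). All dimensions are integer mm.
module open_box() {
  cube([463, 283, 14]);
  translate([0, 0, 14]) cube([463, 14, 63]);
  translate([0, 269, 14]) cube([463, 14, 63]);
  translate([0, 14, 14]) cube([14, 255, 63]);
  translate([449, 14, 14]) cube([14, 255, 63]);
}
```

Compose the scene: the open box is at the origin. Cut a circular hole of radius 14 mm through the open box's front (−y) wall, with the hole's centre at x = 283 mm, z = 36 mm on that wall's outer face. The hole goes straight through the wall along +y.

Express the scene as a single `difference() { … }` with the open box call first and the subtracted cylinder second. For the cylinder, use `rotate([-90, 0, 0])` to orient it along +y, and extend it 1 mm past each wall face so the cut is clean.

difference() {
  open_box();
  translate([283, -1, 36]) rotate([-90, 0, 0]) cylinder(h = 16, r = 14);
}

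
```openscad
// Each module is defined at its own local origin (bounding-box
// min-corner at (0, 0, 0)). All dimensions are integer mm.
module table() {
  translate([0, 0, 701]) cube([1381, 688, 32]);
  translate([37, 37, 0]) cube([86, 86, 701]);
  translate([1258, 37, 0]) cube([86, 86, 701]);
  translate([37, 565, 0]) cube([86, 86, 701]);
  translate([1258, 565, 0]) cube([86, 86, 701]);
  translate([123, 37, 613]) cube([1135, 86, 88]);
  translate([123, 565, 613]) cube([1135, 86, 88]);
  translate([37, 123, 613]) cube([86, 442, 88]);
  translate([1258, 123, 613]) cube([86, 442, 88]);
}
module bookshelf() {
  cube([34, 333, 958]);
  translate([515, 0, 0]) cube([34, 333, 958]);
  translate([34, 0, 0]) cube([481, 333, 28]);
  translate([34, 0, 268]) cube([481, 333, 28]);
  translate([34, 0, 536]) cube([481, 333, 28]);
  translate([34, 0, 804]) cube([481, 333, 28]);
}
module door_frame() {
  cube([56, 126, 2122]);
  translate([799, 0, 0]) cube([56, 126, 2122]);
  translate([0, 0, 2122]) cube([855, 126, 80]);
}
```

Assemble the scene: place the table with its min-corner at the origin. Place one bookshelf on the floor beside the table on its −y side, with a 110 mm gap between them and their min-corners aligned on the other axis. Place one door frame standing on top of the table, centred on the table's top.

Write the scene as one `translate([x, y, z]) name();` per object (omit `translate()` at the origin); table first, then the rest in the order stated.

table();
translate([0, -443, 0]) bookshelf();
translate([263, 281, 733]) door_frame();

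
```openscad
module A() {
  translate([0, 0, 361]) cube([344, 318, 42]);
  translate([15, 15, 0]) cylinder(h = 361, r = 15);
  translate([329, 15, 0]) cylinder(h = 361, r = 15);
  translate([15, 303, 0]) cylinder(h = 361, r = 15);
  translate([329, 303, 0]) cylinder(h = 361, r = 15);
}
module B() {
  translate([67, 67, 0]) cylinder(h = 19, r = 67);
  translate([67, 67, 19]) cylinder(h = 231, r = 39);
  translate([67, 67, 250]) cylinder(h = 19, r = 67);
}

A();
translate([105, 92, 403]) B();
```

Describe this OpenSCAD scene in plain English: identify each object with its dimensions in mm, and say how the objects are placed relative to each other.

A is a four-legged stool. The seat is 344×318 mm, 42 mm thick, top at z = 403 mm. It stands on four round legs, each 30 mm in diameter, from z = 0 to the seat underside, each leg's axis is inset half a diameter from the nearest pair of seat edges (so the leg's bounding box is flush with the corner).

B is a spool: two coaxial disc flanges of radius 67 mm and thickness 19 mm, joined by a core cylinder of radius 39 mm and height 231 mm. The lower flange rests on z = 0 and the three cylinders share a vertical axis.

The spool is on top of the stool, centred.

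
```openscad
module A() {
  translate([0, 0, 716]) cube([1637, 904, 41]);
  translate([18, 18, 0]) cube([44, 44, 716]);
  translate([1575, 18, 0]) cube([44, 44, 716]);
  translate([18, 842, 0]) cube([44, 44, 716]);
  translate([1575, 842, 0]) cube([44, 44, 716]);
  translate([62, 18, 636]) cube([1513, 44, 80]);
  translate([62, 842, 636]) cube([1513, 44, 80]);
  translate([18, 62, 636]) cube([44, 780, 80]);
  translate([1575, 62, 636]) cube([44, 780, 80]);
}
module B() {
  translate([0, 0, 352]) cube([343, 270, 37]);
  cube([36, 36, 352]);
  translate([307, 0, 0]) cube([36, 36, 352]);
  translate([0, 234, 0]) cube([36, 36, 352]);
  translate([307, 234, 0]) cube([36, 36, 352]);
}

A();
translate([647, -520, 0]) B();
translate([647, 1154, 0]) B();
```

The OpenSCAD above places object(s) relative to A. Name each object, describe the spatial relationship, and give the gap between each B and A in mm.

A is a table. B is a stool. Two stools sit around the table at the −y, +y sides. The gap between each stool and the table is 250 mm.

Each stool's nearest face is 250 mm from the table's bounding box.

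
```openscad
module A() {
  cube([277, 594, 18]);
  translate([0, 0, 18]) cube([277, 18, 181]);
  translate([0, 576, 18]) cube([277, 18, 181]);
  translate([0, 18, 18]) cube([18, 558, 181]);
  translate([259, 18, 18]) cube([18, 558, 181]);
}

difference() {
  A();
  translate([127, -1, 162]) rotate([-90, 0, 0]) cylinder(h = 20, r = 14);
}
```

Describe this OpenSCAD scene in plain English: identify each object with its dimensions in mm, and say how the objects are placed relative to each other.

A is an open storage box with external size 277×594×199 mm and wall thickness 18 mm (the base is also 18 mm thick). The base covers the whole footprint; the four walls stand on the base, with the y-facing walls full-width and the x-facing walls fitting between their inner faces.

The open box has a circular hole of radius 14 mm through its front wall, centred at (x = 127, z = 162).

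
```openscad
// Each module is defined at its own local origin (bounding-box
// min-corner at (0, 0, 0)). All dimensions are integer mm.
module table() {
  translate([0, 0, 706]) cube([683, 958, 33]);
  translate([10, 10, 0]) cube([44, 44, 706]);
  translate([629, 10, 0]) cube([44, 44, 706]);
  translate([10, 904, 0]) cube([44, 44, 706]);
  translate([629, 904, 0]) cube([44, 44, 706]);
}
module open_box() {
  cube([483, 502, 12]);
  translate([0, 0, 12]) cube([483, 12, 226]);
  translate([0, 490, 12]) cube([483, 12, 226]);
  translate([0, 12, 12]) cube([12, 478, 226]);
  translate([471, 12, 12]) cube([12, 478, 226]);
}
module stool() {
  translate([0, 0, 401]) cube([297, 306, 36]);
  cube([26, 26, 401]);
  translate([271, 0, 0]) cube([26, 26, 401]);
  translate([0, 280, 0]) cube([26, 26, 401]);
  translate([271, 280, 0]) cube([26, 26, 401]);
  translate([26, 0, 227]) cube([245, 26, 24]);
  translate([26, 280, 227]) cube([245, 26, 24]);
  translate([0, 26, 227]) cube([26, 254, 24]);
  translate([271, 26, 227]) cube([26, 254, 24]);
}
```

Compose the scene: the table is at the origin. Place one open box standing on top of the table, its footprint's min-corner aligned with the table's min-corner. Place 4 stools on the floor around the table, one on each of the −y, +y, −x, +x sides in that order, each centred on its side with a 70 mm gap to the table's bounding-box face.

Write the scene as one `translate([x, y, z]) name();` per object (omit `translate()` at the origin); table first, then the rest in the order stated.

table();
translate([0, 0, 739]) open_box();
translate([193, -376, 0]) stool();
translate([193, 1028, 0]) stool();
translate([-367, 326, 0]) stool();
translate([753, 326, 0]) stool();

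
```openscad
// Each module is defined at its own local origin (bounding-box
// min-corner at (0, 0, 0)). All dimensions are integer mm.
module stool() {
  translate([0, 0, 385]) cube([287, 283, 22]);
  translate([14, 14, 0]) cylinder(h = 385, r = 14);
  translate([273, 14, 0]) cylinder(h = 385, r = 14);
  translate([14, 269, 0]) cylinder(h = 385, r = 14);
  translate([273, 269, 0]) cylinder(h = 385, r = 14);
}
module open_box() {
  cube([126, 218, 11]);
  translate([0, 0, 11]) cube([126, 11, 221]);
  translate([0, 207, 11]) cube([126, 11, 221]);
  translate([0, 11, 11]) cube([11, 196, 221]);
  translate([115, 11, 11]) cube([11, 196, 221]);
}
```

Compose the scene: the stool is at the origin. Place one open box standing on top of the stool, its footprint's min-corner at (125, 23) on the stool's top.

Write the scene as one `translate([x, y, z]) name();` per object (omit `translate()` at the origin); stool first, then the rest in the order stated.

stool();
translate([125, 23, 407]) open_box();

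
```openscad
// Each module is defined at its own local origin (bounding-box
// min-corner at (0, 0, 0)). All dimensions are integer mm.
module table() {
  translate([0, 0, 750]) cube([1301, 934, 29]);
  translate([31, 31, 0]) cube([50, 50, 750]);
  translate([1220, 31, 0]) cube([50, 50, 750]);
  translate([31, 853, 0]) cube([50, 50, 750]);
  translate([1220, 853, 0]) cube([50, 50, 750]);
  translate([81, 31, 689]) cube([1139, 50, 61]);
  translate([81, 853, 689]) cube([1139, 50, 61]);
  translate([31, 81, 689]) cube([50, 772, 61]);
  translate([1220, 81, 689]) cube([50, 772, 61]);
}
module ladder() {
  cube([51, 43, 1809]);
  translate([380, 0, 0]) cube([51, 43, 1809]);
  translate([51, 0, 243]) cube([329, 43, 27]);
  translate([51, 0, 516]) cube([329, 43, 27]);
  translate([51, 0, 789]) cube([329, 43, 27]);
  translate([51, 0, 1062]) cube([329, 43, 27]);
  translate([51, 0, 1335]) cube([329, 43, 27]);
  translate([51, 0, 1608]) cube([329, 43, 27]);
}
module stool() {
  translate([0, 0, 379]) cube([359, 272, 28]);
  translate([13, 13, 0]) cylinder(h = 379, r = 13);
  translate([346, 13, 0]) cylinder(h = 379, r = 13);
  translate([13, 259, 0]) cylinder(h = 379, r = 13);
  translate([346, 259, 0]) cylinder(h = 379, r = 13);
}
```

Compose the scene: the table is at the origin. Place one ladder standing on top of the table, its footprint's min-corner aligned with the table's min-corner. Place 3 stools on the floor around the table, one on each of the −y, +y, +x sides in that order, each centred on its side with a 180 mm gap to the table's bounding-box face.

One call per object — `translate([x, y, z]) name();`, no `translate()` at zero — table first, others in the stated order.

table();
translate([0, 0, 779]) ladder();
translate([471, -452, 0]) stool();
translate([471, 1114, 0]) stool();
translate([1481, 331, 0]) stool();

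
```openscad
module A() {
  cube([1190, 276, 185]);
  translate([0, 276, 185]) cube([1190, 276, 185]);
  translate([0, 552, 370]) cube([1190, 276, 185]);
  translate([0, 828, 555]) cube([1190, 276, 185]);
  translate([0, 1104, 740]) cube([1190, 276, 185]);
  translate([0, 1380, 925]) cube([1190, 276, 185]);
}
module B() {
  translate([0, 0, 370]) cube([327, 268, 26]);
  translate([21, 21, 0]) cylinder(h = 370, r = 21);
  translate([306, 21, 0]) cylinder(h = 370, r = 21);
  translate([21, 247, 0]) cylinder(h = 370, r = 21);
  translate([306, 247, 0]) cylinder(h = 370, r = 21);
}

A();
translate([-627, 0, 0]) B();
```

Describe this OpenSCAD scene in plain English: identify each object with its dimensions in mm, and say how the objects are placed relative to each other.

A is a run of 6 identical solid stair steps. Each tread is 1190×276 mm and each step block is 185 mm high. Step 1 rests on the floor; step k is offset from step 1 by (k−1)×276 mm in y and (k−1)×185 mm in z.

B is a four-legged stool. The seat is a 327×268×26 mm slab whose top surface is at z = 396 mm; four round legs, each 42 mm in diameter, run from the floor (z = 0) to the underside of the seat, each leg's axis is inset half a diameter from the nearest pair of seat edges (so the leg's bounding box is flush with the corner).

The stool is on the floor beside the staircase on its −x side.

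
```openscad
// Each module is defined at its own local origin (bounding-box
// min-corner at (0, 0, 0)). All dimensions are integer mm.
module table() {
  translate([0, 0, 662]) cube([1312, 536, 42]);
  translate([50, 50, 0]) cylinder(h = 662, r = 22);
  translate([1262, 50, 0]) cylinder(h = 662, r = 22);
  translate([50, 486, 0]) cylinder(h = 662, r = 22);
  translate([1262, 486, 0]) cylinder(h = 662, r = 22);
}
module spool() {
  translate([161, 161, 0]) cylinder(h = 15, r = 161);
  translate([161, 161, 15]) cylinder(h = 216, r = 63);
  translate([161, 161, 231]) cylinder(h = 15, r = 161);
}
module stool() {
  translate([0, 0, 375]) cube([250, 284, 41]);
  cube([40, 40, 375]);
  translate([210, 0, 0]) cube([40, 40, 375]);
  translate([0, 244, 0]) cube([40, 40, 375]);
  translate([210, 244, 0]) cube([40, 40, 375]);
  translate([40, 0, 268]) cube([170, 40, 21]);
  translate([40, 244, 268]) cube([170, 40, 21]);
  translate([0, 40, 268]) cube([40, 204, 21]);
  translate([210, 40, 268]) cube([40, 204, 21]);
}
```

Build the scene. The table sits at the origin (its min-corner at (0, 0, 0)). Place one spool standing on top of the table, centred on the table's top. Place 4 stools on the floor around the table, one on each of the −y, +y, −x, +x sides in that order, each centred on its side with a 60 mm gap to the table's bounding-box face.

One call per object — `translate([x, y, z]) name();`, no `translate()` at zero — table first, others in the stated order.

table();
translate([495, 107, 704]) spool();
translate([531, -344, 0]) stool();
translate([531, 596, 0]) stool();
translate([-310, 126, 0]) stool();
translate([1372, 126, 0]) stool();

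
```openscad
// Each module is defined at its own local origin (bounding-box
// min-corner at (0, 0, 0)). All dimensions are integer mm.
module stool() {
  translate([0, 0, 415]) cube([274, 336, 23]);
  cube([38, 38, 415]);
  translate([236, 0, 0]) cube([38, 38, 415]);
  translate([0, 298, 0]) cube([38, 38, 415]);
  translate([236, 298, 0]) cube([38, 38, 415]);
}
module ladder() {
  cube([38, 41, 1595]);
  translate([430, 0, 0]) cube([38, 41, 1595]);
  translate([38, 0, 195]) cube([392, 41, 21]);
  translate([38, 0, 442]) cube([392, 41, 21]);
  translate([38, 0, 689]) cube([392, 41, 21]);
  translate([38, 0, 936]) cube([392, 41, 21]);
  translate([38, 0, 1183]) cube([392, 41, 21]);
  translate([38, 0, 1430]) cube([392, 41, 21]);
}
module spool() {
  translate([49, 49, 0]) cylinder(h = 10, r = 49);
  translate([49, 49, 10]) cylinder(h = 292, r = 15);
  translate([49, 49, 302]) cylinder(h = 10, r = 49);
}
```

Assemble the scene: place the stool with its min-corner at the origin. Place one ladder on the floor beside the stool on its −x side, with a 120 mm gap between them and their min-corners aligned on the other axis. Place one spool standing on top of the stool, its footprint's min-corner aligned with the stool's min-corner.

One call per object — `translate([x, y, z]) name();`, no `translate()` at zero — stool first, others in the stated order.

stool();
translate([-588, 0, 0]) ladder();
translate([0, 0, 438]) spool();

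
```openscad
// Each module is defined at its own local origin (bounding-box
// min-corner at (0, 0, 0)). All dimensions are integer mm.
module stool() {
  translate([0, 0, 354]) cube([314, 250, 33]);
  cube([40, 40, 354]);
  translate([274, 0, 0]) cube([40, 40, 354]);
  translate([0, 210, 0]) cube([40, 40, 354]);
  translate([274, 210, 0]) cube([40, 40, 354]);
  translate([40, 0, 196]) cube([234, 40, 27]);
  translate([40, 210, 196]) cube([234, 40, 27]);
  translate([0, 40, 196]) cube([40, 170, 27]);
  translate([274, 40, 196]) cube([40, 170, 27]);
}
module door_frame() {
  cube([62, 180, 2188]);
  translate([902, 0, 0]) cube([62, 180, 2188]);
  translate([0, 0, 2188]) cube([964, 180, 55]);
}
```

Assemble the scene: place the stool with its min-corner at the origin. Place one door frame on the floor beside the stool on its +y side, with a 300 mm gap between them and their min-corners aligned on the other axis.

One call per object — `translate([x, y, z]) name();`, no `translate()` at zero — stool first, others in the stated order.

stool();
translate([0, 550, 0]) door_frame();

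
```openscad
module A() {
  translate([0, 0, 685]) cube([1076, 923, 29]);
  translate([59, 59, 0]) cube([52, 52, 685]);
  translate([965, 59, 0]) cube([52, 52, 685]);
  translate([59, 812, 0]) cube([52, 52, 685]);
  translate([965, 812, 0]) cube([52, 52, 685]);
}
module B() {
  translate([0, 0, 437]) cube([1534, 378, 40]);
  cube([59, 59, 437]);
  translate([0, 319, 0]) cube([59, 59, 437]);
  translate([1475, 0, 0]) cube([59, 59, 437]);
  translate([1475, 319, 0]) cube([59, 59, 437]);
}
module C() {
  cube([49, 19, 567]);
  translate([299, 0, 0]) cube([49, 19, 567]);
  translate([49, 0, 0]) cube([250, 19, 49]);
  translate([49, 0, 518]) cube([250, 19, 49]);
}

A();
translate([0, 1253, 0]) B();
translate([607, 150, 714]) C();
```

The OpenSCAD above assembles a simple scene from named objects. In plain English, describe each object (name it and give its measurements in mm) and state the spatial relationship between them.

A is a rectangular dining table. The top is 1076×923×29 mm with its upper surface at z = 714 mm. It stands on four 52×52 mm square legs, each inset 59 mm from the nearest pair of top edges, running from the floor to the underside of the top.

B is a bench: a 1534×378 mm seat slab, 40 mm thick, top at z = 477 mm, on four 59×59 mm square legs flush with the seat corners and standing on z = 0.

C is a rectangular picture frame lying in the x–z plane (depth along y). The opening is 250 mm wide (x) by 469 mm tall (z), surrounded by a border 49 mm wide on all four sides. The frame is 19 mm deep and is made of two full-height vertical stiles with two horizontal rails fitted between them.

The bench is on the floor beside the table on its +y side. The picture frame is on top of the table.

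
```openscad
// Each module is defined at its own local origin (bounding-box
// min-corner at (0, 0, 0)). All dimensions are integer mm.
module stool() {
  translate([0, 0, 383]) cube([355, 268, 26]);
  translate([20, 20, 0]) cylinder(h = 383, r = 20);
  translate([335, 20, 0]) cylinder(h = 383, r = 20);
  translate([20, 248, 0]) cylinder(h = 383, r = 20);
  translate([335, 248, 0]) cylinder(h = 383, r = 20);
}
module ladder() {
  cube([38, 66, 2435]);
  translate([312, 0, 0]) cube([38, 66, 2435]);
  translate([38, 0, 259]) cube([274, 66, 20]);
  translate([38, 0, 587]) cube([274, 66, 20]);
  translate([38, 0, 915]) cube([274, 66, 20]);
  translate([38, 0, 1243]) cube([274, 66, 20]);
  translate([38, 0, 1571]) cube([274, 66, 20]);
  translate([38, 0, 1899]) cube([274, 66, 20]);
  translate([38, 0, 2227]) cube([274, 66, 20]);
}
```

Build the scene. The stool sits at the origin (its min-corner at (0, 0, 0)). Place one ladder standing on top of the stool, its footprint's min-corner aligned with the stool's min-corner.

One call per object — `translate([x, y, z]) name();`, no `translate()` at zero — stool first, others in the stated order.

stool();
translate([0, 0, 409]) ladder();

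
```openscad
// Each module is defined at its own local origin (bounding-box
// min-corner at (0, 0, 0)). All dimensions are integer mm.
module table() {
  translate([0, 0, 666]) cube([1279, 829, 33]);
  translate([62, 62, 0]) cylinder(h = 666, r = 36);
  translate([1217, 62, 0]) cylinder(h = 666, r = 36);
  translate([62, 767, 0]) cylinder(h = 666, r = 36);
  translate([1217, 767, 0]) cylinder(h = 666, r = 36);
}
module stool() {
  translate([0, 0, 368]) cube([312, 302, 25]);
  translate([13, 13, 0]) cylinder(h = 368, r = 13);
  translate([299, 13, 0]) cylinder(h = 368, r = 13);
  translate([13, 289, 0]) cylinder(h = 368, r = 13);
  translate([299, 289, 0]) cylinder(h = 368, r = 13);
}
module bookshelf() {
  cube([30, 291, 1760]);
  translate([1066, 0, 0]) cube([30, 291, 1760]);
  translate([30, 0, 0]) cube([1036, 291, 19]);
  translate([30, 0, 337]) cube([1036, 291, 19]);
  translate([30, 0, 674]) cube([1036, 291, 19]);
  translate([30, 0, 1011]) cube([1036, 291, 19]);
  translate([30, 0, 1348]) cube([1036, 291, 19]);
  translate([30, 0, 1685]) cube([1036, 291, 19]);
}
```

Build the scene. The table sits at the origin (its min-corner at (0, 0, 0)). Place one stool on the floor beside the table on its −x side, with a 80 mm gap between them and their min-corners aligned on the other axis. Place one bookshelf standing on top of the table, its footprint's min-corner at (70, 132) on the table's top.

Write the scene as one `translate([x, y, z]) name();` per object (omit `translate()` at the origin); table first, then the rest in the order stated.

table();
translate([-392, 0, 0]) stool();
translate([70, 132, 699]) bookshelf();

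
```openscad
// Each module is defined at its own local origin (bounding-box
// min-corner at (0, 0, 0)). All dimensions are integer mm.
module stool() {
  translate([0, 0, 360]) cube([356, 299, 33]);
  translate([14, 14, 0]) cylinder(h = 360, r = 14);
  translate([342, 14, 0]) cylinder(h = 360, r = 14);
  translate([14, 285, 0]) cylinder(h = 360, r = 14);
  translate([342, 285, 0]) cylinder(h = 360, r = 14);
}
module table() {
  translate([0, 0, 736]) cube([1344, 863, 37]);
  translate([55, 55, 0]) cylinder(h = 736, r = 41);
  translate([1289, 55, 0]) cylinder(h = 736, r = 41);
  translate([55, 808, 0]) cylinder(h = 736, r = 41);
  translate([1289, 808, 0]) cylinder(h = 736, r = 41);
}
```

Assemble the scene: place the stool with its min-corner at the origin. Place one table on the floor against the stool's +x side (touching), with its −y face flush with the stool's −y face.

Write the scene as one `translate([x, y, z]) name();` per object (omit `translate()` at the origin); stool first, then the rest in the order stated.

stool();
translate([356, 0, 0]) table();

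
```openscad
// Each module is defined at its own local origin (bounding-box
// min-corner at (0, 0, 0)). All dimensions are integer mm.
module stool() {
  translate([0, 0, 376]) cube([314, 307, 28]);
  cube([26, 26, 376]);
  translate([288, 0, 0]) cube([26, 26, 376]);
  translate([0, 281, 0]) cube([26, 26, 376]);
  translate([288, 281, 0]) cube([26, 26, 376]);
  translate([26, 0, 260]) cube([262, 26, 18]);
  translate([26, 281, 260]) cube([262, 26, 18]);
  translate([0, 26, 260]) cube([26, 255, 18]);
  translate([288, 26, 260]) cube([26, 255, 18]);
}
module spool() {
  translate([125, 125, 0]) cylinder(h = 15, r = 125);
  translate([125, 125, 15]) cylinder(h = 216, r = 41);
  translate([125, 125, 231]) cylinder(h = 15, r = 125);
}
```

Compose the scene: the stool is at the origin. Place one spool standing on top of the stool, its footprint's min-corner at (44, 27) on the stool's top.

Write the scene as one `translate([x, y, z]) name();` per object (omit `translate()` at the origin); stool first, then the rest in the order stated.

stool();
translate([44, 27, 404]) spool();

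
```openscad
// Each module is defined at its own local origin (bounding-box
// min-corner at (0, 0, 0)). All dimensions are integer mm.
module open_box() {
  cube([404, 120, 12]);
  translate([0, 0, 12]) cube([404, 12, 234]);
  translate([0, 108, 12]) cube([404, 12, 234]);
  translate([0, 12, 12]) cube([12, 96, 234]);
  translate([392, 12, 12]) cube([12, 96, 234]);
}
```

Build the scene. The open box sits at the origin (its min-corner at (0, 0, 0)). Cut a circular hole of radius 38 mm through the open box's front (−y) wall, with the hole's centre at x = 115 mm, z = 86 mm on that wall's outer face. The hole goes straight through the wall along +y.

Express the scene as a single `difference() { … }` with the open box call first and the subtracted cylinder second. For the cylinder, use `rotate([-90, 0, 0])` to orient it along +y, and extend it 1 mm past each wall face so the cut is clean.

difference() {
  open_box();
  translate([115, -1, 86]) rotate([-90, 0, 0]) cylinder(h = 14, r = 38);
}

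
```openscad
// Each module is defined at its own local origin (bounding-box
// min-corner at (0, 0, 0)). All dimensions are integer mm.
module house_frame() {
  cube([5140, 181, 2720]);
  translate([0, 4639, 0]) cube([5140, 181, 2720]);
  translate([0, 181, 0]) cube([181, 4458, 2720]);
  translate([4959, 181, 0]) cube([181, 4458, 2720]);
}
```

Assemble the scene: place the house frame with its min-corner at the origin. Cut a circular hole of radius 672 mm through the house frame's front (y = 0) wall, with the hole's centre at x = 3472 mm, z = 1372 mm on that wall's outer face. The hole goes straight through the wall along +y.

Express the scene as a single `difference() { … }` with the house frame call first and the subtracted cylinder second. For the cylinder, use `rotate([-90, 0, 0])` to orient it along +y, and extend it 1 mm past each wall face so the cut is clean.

difference() {
  house_frame();
  translate([3472, -1, 1372]) rotate([-90, 0, 0]) cylinder(h = 183, r = 672);
}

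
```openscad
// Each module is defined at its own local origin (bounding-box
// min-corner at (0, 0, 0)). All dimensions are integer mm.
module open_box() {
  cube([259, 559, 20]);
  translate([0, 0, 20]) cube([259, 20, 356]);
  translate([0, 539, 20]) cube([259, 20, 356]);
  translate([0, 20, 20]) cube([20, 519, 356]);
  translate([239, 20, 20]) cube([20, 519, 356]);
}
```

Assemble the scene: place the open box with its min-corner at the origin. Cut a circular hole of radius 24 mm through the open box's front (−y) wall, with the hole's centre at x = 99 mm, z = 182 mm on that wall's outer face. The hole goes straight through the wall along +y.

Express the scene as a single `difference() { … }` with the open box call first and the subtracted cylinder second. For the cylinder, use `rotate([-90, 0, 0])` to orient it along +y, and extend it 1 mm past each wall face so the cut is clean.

difference() {
  open_box();
  translate([99, -1, 182]) rotate([-90, 0, 0]) cylinder(h = 22, r = 24);
}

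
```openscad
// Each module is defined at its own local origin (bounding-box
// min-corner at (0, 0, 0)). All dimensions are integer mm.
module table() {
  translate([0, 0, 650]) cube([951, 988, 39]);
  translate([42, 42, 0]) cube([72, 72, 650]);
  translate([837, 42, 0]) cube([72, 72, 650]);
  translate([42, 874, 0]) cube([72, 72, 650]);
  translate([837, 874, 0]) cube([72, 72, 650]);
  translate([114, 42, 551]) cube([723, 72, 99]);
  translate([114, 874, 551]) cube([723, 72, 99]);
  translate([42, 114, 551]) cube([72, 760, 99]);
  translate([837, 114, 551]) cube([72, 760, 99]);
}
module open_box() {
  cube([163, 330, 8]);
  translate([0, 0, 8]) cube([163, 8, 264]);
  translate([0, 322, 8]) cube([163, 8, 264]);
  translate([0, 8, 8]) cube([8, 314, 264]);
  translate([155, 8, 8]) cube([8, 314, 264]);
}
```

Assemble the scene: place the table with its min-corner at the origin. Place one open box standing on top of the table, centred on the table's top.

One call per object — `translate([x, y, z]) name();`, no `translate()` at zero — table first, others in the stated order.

table();
translate([394, 329, 689]) open_box();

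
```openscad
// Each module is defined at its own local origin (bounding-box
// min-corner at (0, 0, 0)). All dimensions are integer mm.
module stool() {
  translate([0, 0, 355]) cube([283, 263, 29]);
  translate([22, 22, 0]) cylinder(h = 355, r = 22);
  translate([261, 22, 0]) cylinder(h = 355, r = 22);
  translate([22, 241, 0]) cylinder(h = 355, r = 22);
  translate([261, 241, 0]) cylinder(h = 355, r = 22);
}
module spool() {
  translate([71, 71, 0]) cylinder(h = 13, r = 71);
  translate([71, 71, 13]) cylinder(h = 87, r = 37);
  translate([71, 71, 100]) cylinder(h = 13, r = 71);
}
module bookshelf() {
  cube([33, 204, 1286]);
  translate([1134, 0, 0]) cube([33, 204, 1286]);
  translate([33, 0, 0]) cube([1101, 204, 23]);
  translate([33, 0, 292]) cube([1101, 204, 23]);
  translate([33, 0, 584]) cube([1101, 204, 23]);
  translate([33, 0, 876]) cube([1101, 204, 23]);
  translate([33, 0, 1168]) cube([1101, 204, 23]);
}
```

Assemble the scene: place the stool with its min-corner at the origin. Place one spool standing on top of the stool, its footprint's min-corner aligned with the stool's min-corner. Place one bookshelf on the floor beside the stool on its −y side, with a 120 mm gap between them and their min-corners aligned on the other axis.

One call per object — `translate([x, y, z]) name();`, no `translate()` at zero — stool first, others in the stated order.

stool();
translate([0, 0, 384]) spool();
translate([0, -324, 0]) bookshelf();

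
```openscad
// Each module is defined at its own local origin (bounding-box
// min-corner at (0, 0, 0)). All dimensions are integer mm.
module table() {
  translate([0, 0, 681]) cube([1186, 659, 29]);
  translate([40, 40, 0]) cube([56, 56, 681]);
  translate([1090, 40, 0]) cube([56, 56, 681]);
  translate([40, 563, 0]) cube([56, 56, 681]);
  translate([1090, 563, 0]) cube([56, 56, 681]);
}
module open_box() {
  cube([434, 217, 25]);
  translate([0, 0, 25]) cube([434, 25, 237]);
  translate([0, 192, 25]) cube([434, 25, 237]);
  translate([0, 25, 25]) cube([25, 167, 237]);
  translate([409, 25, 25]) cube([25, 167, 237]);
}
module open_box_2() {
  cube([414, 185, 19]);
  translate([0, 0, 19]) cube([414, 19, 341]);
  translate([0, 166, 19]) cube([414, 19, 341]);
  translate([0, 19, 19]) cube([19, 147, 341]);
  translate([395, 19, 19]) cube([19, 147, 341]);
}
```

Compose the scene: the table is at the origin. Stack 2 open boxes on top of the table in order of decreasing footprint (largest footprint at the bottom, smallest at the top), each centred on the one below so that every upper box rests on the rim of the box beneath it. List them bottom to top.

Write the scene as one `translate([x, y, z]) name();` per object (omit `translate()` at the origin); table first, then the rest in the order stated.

table();
translate([376, 221, 710]) open_box();
translate([386, 237, 972]) open_box_2();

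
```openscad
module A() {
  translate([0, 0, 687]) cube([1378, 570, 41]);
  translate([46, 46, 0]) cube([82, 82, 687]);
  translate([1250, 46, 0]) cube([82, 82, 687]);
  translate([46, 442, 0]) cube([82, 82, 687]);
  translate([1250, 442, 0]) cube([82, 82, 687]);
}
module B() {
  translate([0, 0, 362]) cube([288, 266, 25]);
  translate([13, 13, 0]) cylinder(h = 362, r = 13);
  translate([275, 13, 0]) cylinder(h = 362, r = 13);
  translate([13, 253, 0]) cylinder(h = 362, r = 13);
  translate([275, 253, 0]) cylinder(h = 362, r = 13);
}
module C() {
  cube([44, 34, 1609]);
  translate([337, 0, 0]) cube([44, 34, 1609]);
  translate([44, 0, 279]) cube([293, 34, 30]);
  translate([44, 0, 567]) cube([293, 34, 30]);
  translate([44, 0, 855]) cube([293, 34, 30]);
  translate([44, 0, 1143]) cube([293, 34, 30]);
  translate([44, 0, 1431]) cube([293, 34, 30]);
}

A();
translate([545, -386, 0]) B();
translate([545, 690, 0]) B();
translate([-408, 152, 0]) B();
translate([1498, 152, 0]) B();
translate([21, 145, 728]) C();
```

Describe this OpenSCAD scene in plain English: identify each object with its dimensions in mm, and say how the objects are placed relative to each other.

A is a table: top 1378 mm (x) × 570 mm (y), 41 mm thick, upper face at z = 728 mm, on four 82×82 mm square legs, each inset 46 mm from the nearest pair of top edges, running from z = 0 to the bottom of the top.

B is a four-legged stool. The seat is a 288×266×25 mm slab whose top surface is at z = 387 mm; four round legs, each 26 mm in diameter, run from the floor (z = 0) to the underside of the seat, each leg's axis is inset half a diameter from the nearest pair of seat edges (so the leg's bounding box is flush with the corner).

C is a wooden ladder with two side rails of 44×34 mm section and 1609 mm height, set 381 mm apart overall. Between them run 5 rectangular rungs (34 mm deep, 30 mm thick), front faces flush with the rails' −y face. The bottom of the first rung is 279 mm above the floor and each subsequent rung is 288 mm higher than the one below.

Four stools sit around the table at the −y, +y, −x, +x sides. The ladder is on top of the table.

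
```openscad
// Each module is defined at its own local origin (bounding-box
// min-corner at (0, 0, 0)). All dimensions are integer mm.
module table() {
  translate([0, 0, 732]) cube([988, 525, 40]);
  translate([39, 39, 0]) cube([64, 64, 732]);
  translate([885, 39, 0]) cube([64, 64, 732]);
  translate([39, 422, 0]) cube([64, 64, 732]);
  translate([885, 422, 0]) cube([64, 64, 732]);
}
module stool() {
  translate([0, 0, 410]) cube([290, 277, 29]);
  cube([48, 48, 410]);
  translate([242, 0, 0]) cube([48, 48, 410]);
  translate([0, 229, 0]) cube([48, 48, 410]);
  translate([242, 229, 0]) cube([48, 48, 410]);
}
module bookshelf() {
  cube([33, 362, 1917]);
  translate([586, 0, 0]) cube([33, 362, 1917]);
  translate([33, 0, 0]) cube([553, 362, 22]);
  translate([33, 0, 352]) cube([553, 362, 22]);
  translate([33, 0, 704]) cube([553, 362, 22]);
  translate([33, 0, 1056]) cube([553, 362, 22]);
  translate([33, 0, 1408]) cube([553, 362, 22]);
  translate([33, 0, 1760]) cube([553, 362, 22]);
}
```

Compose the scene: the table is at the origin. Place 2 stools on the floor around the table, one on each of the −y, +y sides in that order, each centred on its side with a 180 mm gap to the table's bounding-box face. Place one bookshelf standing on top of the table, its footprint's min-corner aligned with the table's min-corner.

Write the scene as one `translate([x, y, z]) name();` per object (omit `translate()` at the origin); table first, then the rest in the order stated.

table();
translate([349, -457, 0]) stool();
translate([349, 705, 0]) stool();
translate([0, 0, 772]) bookshelf();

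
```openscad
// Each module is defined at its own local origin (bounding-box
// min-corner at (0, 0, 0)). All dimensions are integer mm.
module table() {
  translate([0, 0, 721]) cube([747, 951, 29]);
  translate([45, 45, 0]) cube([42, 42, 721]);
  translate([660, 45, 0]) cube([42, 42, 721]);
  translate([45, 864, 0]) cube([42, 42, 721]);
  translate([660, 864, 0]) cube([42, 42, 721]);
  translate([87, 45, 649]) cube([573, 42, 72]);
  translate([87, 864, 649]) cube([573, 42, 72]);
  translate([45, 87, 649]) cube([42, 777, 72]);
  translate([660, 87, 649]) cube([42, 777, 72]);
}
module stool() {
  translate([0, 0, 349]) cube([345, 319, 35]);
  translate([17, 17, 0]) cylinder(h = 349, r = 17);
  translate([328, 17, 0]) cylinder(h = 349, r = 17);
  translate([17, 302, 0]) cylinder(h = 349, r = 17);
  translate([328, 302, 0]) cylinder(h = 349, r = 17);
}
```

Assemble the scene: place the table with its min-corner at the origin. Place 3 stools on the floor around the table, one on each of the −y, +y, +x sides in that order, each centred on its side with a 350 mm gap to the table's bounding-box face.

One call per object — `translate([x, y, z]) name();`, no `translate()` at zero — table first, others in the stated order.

table();
translate([201, -669, 0]) stool();
translate([201, 1301, 0]) stool();
translate([1097, 316, 0]) stool();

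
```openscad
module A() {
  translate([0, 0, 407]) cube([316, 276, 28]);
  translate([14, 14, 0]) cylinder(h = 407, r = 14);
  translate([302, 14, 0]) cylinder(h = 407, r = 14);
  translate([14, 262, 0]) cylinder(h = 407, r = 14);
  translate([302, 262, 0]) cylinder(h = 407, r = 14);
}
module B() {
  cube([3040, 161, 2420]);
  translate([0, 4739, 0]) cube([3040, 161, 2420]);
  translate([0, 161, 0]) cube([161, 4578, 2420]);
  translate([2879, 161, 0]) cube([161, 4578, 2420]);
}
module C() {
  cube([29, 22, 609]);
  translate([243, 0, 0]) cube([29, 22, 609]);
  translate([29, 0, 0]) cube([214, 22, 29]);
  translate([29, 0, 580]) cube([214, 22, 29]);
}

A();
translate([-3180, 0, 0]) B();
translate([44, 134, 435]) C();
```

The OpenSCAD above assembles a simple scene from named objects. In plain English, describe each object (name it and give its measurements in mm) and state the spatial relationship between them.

A is a simple wooden stool: a rectangular seat 316 mm (x) by 276 mm (y), 28 mm thick, top face at z = 435 mm, on four round legs, each 28 mm in diameter. The legs rest on z = 0, each leg's axis is inset half a diameter from the nearest pair of seat edges (so the leg's bounding box is flush with the corner).

B is the wall frame of a small rectangular building: four walls, each 2420 mm tall and 161 mm thick, enclosing a footprint 3040 mm (x) by 4900 mm (y) outside-to-outside, with no floor or roof. The front and back walls (the −y and +y sides) span the full width; the two side walls fit between them.

C is a rectangular picture frame lying in the x–z plane (depth along y). The opening is 214 mm wide (x) by 551 mm tall (z), surrounded by a border 29 mm wide on all four sides. The frame is 22 mm deep and is made of two full-height vertical stiles with two horizontal rails fitted between them.

The house frame is on the floor beside the stool on its −x side. The picture frame is on top of the stool.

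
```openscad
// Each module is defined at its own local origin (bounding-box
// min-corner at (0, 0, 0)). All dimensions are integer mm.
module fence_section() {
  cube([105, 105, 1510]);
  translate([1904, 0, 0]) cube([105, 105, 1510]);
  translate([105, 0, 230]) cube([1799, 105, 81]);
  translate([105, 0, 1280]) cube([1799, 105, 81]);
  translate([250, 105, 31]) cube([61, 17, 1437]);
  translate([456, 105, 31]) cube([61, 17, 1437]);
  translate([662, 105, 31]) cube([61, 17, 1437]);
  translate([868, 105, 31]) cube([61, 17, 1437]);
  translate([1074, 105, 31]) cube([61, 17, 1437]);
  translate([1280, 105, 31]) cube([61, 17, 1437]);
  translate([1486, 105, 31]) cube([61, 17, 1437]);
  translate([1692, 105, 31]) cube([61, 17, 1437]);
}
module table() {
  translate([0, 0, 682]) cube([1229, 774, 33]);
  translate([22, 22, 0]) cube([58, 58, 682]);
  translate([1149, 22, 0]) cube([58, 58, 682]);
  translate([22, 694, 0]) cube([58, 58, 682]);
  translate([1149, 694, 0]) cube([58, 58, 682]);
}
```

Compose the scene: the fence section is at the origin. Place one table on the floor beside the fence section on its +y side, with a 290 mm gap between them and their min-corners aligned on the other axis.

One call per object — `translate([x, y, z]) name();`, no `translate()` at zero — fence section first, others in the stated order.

fence_section();
translate([0, 412, 0]) table();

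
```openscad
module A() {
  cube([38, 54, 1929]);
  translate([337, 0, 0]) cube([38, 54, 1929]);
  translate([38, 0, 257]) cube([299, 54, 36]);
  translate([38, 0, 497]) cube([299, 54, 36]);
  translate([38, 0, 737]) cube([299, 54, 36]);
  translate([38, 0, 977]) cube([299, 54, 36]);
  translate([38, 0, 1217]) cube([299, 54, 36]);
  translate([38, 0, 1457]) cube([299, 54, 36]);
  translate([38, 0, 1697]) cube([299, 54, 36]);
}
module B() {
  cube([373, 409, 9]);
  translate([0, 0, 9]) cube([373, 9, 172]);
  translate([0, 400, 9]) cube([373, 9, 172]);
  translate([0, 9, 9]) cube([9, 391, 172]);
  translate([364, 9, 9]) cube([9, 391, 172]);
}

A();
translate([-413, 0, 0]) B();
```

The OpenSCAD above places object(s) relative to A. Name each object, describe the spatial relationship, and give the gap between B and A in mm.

A is a ladder. B is an open box. The open box is on the floor beside the ladder on its −x side. The gap between the open box and the ladder is 40 mm.

The open box's nearest face is 40 mm from the ladder's −x face.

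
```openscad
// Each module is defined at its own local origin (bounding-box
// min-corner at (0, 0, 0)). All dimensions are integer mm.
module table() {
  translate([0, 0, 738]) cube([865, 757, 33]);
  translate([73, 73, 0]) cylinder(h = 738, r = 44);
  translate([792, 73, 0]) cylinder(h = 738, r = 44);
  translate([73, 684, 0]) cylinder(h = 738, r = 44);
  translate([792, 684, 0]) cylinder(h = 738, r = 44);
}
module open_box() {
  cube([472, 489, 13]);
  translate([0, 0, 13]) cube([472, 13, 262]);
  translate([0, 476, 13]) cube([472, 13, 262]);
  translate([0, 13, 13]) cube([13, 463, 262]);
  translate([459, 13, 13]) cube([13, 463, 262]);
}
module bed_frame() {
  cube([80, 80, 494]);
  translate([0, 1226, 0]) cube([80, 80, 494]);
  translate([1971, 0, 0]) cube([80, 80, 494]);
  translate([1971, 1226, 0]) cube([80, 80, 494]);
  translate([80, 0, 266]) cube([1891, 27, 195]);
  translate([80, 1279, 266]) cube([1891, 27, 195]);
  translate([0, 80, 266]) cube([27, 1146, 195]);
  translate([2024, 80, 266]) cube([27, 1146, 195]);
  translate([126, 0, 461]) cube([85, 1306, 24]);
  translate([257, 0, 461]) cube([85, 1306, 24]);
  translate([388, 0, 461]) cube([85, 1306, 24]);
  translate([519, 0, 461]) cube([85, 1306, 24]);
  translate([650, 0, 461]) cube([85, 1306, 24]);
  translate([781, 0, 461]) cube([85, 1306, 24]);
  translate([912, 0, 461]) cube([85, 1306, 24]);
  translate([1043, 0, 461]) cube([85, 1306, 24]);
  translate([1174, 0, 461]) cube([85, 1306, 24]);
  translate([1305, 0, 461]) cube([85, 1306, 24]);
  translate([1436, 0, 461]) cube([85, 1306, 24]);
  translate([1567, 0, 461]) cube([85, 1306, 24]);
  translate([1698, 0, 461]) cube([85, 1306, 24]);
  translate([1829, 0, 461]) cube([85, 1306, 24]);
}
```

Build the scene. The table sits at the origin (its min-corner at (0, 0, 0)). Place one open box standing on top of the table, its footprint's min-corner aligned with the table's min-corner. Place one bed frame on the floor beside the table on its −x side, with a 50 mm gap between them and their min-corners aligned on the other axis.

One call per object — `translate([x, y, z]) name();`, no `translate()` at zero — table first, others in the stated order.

table();
translate([0, 0, 771]) open_box();
translate([-2101, 0, 0]) bed_frame();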